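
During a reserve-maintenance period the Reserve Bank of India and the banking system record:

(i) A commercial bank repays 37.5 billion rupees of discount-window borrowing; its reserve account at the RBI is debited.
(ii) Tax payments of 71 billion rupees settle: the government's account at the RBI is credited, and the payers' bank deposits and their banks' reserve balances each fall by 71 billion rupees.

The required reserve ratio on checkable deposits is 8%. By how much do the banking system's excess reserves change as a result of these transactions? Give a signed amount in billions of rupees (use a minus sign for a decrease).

Discount-window repayment 37.5 billion rupees: reserves −37.5B, deposits 0.
Government account inflow 71 billion rupees: reserves −71B, deposits −71B.
Totals: Δreserves = −108.5B, Δdeposits = −71B.
Δrequired reserves = 8% × −71B = −5.68B.
Δexcess reserves = Δreserves − Δrequired = −108.5B − (−5.68B) = -102.82 billion.

-102.82 billion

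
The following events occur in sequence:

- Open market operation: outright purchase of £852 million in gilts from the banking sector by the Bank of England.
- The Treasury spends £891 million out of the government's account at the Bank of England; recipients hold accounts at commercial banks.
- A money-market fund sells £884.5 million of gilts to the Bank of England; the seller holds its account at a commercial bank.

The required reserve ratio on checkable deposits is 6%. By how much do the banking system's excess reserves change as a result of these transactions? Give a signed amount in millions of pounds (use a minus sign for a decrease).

OMO purchase (from banks) £852 million: reserves +£852M, deposits 0.
Government spending £891 million: reserves +£891M, deposits +£891M.
Asset purchase (from non-banks) £884.5 million: reserves +£884.5M, deposits +£884.5M.
Totals: Δreserves = +£2627.5M, Δdeposits = +£1775.5M.
Δrequired reserves = 6% × +£1775.5M = +£106.53M.
Δexcess reserves = Δreserves − Δrequired = +£2627.5M − (+£106.53M) = +£2520.97 million.

+£2520.97 million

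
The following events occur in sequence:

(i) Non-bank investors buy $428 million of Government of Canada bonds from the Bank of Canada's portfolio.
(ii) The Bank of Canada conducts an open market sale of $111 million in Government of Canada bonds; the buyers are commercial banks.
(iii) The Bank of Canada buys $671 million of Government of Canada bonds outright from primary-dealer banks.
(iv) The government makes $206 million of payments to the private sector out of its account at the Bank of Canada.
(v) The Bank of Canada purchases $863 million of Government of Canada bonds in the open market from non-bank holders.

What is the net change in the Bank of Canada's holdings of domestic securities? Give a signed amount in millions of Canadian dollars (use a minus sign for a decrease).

+$995 million

Bank of Canada balance sheet:
  Assets:      Securities +$995M
  Liabilities: Bank reserves +$1201M, Government deposits −$206M
Commercial banking system:
  Assets:      Reserves at CB +$1201M, Securities −$560M
  Liabilities: Checkable deposits +$641M
So the change in the Bank of Canada's holdings of domestic securities is +$995 million.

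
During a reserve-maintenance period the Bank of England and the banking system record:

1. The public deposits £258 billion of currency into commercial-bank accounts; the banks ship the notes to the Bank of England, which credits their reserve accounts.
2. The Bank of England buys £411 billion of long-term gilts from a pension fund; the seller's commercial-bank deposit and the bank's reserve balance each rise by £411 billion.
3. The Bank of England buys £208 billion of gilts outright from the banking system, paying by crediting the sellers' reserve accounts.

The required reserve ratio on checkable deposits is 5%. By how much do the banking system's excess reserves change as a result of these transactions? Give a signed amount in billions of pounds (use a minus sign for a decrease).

Currency deposit £258 billion: reserves +£258B, deposits +£258B.
Asset purchase (from non-banks) £411 billion: reserves +£411B, deposits +£411B.
OMO purchase (from banks) £208 billion: reserves +£208B, deposits 0.
Totals: Δreserves = +£877B, Δdeposits = +£669B.
Δrequired reserves = 5% × +£669B = +£33.45B.
Δexcess reserves = Δreserves − Δrequired = +£877B − (+£33.45B) = +£843.55 billion.

+£843.55 billion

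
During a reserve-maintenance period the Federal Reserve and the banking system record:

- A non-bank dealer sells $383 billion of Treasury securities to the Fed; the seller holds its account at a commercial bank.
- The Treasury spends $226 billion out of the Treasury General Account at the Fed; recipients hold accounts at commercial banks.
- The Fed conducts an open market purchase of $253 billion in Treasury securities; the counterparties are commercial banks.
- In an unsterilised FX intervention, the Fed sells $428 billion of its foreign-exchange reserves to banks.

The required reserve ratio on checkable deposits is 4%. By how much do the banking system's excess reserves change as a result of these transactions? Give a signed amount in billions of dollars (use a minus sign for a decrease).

Asset purchase (from non-banks) $383 billion: reserves +$383B, deposits +$383B.
Government spending $226 billion: reserves +$226B, deposits +$226B.
OMO purchase (from banks) $253 billion: reserves +$253B, deposits 0.
FX sale $428 billion: reserves −$428B, deposits 0.
Totals: Δreserves = +$434B, Δdeposits = +$609B.
Δrequired reserves = 4% × +$609B = +$24.36B.
Δexcess reserves = Δreserves − Δrequired = +$434B − (+$24.36B) = +$409.64 billion.

+$409.64 billion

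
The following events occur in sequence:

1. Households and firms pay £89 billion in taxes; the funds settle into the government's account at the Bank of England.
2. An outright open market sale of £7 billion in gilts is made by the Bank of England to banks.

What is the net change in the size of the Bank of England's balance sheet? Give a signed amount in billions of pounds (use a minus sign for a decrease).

-£7 billion

Bank of England balance sheet:
  Assets:      Securities −£7B
  Liabilities: Bank reserves −£96B, Government deposits +£89B
Change in total Bank of England assets = -£7 billion.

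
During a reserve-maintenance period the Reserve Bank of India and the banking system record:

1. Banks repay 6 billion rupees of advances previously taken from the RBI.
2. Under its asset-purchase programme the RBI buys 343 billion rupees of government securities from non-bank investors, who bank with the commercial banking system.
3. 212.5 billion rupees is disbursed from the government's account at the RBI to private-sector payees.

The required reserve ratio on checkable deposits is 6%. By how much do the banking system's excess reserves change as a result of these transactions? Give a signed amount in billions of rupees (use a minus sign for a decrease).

Discount-window repayment 6 billion rupees: reserves −6B, deposits 0.
Asset purchase (from non-banks) 343 billion rupees: reserves +343B, deposits +343B.
Government spending 212.5 billion rupees: reserves +212.5B, deposits +212.5B.
Totals: Δreserves = +549.5B, Δdeposits = +555.5B.
Δrequired reserves = 6% × +555.5B = +33.33B.
Δexcess reserves = Δreserves − Δrequired = +549.5B − (+33.33B) = +516.17 billion.

+516.17 billion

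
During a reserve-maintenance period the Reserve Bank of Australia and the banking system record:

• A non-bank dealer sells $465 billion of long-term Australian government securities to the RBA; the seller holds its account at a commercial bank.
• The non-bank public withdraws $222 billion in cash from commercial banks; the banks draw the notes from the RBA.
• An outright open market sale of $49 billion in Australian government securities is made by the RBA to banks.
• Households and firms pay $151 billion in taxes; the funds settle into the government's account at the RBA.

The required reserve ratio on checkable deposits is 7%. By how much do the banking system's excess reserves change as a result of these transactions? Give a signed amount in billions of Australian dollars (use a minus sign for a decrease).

Asset purchase (from non-banks) $465 billion: reserves +$465B, deposits +$465B.
Currency withdrawal $222 billion: reserves −$222B, deposits −$222B.
OMO sale (to banks) $49 billion: reserves −$49B, deposits 0.
Government account inflow $151 billion: reserves −$151B, deposits −$151B.
Totals: Δreserves = +$43B, Δdeposits = +$92B.
Δrequired reserves = 7% × +$92B = +$6.44B.
Δexcess reserves = Δreserves − Δrequired = +$43B − (+$6.44B) = +$36.56 billion.

+$36.56 billion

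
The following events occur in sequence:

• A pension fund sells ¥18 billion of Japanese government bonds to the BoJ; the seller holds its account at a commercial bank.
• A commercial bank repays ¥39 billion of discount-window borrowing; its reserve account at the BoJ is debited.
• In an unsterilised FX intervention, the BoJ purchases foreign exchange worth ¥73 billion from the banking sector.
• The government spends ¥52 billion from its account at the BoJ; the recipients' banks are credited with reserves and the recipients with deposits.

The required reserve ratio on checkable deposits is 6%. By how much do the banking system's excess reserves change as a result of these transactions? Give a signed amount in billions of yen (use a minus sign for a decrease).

+¥99.8 billion

Asset purchase (from non-banks) ¥18 billion: reserves +¥18B, deposits +¥18B.
Discount-window repayment ¥39 billion: reserves −¥39B, deposits 0.
FX purchase ¥73 billion: reserves +¥73B, deposits 0.
Government spending ¥52 billion: reserves +¥52B, deposits +¥52B.
Totals: Δreserves = +¥104B, Δdeposits = +¥70B.
Δrequired reserves = 6% × +¥70B = +¥4.2B.
Δexcess reserves = Δreserves − Δrequired = +¥104B − (+¥4.2B) = +¥99.8 billion.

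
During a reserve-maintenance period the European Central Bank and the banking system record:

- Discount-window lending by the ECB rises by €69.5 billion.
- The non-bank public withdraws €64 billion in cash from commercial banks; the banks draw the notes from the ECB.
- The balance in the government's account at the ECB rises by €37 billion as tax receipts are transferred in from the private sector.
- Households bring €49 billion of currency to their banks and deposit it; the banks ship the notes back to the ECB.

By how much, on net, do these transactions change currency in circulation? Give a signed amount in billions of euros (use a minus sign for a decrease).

+€15 billion

ECB balance sheet:
  Assets:      Loans to banks +€69.5B
  Liabilities: Bank reserves +€17.5B, Currency in circulation +€15B, Government deposits +€37B
Commercial banking system:
  Assets:      Reserves at CB +€17.5B
  Liabilities: Checkable deposits −€52B, Borrowings from CB +€69.5B
So the change in currency in circulation is +€15 billion.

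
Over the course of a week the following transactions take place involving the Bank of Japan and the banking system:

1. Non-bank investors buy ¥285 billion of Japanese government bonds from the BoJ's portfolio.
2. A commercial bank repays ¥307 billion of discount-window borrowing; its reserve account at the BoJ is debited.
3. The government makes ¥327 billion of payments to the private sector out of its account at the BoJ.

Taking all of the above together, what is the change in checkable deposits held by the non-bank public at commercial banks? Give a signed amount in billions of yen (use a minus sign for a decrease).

Asset sale (to non-banks) ¥285 billion: non-bank counterparties' bank balances fall → −¥285B.
Discount-window repayment ¥307 billion: the counterparty is a bank, so public deposits are unchanged → 0.
Government spending ¥327 billion: non-bank counterparties' bank balances rise → +¥327B.
Net: −285 + 0 + 327 = +¥42 billion.

+¥42 billion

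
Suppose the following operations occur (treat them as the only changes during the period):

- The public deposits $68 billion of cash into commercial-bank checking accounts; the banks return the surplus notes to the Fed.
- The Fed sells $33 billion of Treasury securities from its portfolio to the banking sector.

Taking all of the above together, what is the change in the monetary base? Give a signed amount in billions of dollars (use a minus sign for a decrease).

Currency deposit $68 billion: just a shift between currency and reserves — both are base money → 0.
OMO sale (to banks) $33 billion: Fed balance sheet contracts → −$33B.
Net: 0 − 33 = -$33 billion.

-$33 billion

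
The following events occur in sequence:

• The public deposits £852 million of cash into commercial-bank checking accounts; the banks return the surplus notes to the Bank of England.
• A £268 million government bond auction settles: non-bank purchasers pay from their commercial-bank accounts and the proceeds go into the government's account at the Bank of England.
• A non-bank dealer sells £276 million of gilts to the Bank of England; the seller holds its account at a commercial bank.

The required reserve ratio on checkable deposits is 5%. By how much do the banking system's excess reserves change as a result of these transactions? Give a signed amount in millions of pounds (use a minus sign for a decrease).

+£817 million

Currency deposit £852 million: reserves +£852M, deposits +£852M.
Government account inflow £268 million: reserves −£268M, deposits −£268M.
Asset purchase (from non-banks) £276 million: reserves +£276M, deposits +£276M.
Totals: Δreserves = +£860M, Δdeposits = +£860M.
Δrequired reserves = 5% × +£860M = +£43M.
Δexcess reserves = Δreserves − Δrequired = +£860M − (+£43M) = +£817 million.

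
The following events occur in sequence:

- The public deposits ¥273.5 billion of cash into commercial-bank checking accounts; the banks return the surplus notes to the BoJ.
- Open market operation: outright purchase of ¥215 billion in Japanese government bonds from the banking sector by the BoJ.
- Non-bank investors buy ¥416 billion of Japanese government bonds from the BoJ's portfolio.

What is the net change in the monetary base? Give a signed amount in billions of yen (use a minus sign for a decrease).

-¥201 billion

Currency deposit ¥273.5 billion: just a shift between currency and reserves — both are base money → 0.
OMO purchase (from banks) ¥215 billion: BoJ balance sheet expands → +¥215B.
Asset sale (to non-banks) ¥416 billion: BoJ balance sheet contracts → −¥416B.
Net: 0 + 215 − 416 = -¥201 billion.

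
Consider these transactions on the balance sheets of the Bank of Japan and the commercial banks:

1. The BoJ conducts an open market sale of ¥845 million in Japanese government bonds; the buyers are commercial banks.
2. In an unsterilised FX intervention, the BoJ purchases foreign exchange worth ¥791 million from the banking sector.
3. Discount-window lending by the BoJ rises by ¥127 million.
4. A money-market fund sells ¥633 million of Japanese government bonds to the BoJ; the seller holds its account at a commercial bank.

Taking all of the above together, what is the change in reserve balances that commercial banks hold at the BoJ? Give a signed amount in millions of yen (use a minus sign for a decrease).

+¥706 million

OMO sale (to banks) ¥845 million: the buying banks pay out of their reserve balances → −¥845M.
FX purchase ¥791 million: the BoJ pays by crediting reserve accounts → +¥791M.
Discount-window loan ¥127 million: the loan is credited to the bank's reserve account → +¥127M.
Asset purchase (from non-banks) ¥633 million: the BoJ pays by crediting reserve accounts → +¥633M.
Net: −845 + 791 + 127 + 633 = +¥706 million.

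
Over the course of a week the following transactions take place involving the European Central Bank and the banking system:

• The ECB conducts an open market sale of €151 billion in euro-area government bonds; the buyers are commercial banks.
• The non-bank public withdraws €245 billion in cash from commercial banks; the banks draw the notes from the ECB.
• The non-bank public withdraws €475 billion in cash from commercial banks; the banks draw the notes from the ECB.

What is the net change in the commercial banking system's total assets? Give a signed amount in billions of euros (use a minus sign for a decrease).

OMO sale (to banks) €151 billion: just an asset swap on bank balance sheets → 0.
Currency withdrawal €245 billion: bank balance sheets shrink → −€245B.
Currency withdrawal €475 billion: bank balance sheets shrink → −€475B.
Net: 0 − 245 − 475 = -€720 billion.

-€720 billion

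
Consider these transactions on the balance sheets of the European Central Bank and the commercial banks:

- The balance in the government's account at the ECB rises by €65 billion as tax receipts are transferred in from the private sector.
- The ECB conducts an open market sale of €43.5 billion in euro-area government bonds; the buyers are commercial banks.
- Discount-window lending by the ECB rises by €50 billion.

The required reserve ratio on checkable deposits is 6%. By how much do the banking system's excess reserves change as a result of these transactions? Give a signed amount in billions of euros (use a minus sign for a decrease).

-€54.6 billion

Government account inflow €65 billion: reserves −€65B, deposits −€65B.
OMO sale (to banks) €43.5 billion: reserves −€43.5B, deposits 0.
Discount-window loan €50 billion: reserves +€50B, deposits 0.
Totals: Δreserves = −€58.5B, Δdeposits = −€65B.
Δrequired reserves = 6% × −€65B = −€3.9B.
Δexcess reserves = Δreserves − Δrequired = −€58.5B − (−€3.9B) = -€54.6 billion.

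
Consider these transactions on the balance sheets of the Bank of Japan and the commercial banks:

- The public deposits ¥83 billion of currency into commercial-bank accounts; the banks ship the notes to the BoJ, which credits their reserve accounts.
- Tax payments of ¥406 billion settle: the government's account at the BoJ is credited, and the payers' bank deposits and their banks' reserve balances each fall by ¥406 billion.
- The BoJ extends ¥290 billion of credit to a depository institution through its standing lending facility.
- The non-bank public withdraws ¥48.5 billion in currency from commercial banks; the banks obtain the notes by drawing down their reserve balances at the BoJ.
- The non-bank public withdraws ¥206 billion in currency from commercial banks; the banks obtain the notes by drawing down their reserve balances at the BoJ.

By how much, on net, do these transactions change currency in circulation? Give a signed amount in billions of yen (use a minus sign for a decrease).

+¥171.5 billion

Currency deposit ¥83 billion: notes return to the central bank → −¥83B.
Government account inflow ¥406 billion: no currency enters or leaves circulation → 0.
Discount-window loan ¥290 billion: no currency enters or leaves circulation → 0.
Currency withdrawal ¥48.5 billion: notes leave the central bank → +¥48.5B.
Currency withdrawal ¥206 billion: notes leave the central bank → +¥206B.
Net: −83 + 0 + 0 + 48.5 + 206 = +¥171.5 billion.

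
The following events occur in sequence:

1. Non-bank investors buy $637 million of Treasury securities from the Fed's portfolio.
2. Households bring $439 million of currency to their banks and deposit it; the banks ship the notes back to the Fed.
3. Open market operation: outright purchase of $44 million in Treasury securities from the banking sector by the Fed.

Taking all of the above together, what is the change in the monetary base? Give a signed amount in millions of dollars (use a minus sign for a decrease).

Asset sale (to non-banks) $637 million: Fed balance sheet contracts → −$637M.
Currency deposit $439 million: just a shift between currency and reserves — both are base money → 0.
OMO purchase (from banks) $44 million: Fed balance sheet expands → +$44M.
Net: −637 + 0 + 44 = -$593 million.

-$593 million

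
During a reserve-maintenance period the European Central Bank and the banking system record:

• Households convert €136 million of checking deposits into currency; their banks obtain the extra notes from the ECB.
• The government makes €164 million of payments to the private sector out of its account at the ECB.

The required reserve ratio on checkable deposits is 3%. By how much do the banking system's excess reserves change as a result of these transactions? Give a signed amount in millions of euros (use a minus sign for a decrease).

Currency withdrawal €136 million: reserves −€136M, deposits −€136M.
Government spending €164 million: reserves +€164M, deposits +€164M.
Totals: Δreserves = +€28M, Δdeposits = +€28M.
Δrequired reserves = 3% × +€28M = +€0.84M.
Δexcess reserves = Δreserves − Δrequired = +€28M − (+€0.84M) = +€27.16 million.

+€27.16 million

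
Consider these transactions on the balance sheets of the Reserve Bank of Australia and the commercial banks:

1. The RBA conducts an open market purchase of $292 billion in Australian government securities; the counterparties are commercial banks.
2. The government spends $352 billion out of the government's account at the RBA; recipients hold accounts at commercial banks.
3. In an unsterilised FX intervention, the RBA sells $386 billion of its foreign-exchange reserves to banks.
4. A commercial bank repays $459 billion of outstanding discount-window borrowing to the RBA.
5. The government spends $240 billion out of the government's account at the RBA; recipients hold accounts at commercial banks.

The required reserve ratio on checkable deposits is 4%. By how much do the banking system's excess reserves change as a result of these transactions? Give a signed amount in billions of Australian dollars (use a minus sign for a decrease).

OMO purchase (from banks) $292 billion: reserves +$292B, deposits 0.
Government spending $352 billion: reserves +$352B, deposits +$352B.
FX sale $386 billion: reserves −$386B, deposits 0.
Discount-window repayment $459 billion: reserves −$459B, deposits 0.
Government spending $240 billion: reserves +$240B, deposits +$240B.
Totals: Δreserves = +$39B, Δdeposits = +$592B.
Δrequired reserves = 4% × +$592B = +$23.68B.
Δexcess reserves = Δreserves − Δrequired = +$39B − (+$23.68B) = +$15.32 billion.

+$15.32 billion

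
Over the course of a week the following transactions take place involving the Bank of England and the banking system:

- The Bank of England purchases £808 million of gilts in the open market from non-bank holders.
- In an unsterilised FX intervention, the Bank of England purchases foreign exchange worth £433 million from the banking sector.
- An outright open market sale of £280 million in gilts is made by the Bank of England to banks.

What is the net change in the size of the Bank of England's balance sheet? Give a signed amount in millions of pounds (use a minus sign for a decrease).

+£961 million

Bank of England balance sheet:
  Assets:      Securities +£528M, Foreign assets +£433M
  Liabilities: Bank reserves +£961M
Commercial banking system:
  Assets:      Reserves at CB +£961M, Securities +£280M, Foreign assets −£433M
  Liabilities: Checkable deposits +£808M
Change in total Bank of England assets = +£961 million.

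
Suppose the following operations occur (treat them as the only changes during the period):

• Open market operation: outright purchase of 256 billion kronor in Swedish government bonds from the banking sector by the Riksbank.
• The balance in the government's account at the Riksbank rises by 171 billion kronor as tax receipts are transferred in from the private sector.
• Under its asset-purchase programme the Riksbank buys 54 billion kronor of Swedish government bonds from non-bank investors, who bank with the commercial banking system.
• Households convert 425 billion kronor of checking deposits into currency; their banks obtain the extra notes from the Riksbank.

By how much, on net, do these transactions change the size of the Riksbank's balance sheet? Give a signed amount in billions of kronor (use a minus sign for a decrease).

OMO purchase (from banks) 256 billion kronor: a Riksbank asset is acquired → +256B.
Government account inflow 171 billion kronor: only the composition of liabilities changes → 0.
Asset purchase (from non-banks) 54 billion kronor: a Riksbank asset is acquired → +54B.
Currency withdrawal 425 billion kronor: only the composition of liabilities changes → 0.
Net: 256 + 0 + 54 + 0 = +310 billion.

+310 billion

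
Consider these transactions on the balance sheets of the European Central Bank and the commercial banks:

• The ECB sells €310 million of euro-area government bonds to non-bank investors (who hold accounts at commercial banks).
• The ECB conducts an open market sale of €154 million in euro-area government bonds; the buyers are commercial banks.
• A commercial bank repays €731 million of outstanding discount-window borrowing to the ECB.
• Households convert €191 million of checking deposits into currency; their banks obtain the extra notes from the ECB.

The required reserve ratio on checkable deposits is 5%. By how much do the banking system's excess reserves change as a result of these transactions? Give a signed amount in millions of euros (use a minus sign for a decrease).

-€1360.95 million

Asset sale (to non-banks) €310 million: reserves −€310M, deposits −€310M.
OMO sale (to banks) €154 million: reserves −€154M, deposits 0.
Discount-window repayment €731 million: reserves −€731M, deposits 0.
Currency withdrawal €191 million: reserves −€191M, deposits −€191M.
Totals: Δreserves = −€1386M, Δdeposits = −€501M.
Δrequired reserves = 5% × −€501M = −€25.05M.
Δexcess reserves = Δreserves − Δrequired = −€1386M − (−€25.05M) = -€1360.95 million.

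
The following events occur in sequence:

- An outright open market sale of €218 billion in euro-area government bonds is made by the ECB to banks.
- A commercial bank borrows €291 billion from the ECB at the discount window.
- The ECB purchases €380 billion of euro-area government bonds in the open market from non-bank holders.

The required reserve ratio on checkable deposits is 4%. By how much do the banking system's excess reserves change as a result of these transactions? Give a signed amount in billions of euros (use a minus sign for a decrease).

OMO sale (to banks) €218 billion: reserves −€218B, deposits 0.
Discount-window loan €291 billion: reserves +€291B, deposits 0.
Asset purchase (from non-banks) €380 billion: reserves +€380B, deposits +€380B.
Totals: Δreserves = +€453B, Δdeposits = +€380B.
Δrequired reserves = 4% × +€380B = +€15.2B.
Δexcess reserves = Δreserves − Δrequired = +€453B − (+€15.2B) = +€437.8 billion.

+€437.8 billion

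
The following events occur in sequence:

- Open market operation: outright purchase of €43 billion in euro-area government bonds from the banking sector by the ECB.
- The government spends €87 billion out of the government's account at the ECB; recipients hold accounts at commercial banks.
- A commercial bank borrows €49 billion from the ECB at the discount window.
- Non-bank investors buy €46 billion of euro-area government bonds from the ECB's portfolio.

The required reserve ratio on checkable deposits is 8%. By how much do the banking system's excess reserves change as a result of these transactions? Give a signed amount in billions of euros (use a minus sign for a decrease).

OMO purchase (from banks) €43 billion: reserves +€43B, deposits 0.
Government spending €87 billion: reserves +€87B, deposits +€87B.
Discount-window loan €49 billion: reserves +€49B, deposits 0.
Asset sale (to non-banks) €46 billion: reserves −€46B, deposits −€46B.
Totals: Δreserves = +€133B, Δdeposits = +€41B.
Δrequired reserves = 8% × +€41B = +€3.28B.
Δexcess reserves = Δreserves − Δrequired = +€133B − (+€3.28B) = +€129.72 billion.

+€129.72 billion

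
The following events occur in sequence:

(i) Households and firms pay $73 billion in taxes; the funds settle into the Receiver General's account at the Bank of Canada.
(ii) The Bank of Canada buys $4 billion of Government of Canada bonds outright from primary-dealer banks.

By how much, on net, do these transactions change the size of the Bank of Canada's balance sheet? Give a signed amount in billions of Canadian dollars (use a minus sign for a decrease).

Bank of Canada balance sheet:
  Assets:      Securities +$4B
  Liabilities: Bank reserves −$69B, Government deposits +$73B
Commercial banking system:
  Assets:      Reserves at CB −$69B, Securities −$4B
  Liabilities: Checkable deposits −$73B
Change in total Bank of Canada assets = +$4 billion.

+$4 billion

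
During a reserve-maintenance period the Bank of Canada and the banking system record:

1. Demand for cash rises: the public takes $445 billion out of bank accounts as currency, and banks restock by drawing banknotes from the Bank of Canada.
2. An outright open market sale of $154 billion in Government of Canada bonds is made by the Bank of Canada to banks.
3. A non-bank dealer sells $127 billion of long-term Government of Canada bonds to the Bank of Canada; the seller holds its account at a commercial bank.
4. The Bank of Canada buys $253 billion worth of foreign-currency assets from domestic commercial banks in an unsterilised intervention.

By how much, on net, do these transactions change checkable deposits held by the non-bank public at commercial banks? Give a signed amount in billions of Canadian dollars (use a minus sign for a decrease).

Currency withdrawal $445 billion: non-bank counterparties' bank balances fall → −$445B.
OMO sale (to banks) $154 billion: the counterparty is a bank, so public deposits are unchanged → 0.
Asset purchase (from non-banks) $127 billion: non-bank counterparties' bank balances rise → +$127B.
FX purchase $253 billion: the counterparty is a bank, so public deposits are unchanged → 0.
Net: −445 + 0 + 127 + 0 = -$318 billion.

-$318 billion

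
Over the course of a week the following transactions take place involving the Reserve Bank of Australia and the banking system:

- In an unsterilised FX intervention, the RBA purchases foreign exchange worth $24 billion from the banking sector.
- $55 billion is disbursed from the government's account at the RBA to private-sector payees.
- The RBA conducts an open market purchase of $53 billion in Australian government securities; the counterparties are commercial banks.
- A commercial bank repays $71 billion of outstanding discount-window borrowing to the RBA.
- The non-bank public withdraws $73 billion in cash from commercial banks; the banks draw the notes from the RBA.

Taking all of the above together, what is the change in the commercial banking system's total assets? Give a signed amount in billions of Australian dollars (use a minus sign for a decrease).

RBA balance sheet:
  Assets:      Securities +$53B, Loans to banks −$71B, Foreign assets +$24B
  Liabilities: Bank reserves −$12B, Currency in circulation +$73B, Government deposits −$55B
Commercial banking system:
  Assets:      Reserves at CB −$12B, Securities −$53B, Foreign assets −$24B
  Liabilities: Checkable deposits −$18B, Borrowings from CB −$71B
Change in total bank assets = -$89 billion.

-$89 billion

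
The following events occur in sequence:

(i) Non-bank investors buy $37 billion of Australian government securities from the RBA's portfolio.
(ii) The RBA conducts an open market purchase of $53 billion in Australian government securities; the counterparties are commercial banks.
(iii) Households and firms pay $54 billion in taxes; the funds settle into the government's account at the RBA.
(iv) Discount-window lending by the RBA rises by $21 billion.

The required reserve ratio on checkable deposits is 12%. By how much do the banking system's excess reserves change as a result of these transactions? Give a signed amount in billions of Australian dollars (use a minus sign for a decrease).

Asset sale (to non-banks) $37 billion: reserves −$37B, deposits −$37B.
OMO purchase (from banks) $53 billion: reserves +$53B, deposits 0.
Government account inflow $54 billion: reserves −$54B, deposits −$54B.
Discount-window loan $21 billion: reserves +$21B, deposits 0.
Totals: Δreserves = −$17B, Δdeposits = −$91B.
Δrequired reserves = 12% × −$91B = −$10.92B.
Δexcess reserves = Δreserves − Δrequired = −$17B − (−$10.92B) = -$6.08 billion.

-$6.08 billion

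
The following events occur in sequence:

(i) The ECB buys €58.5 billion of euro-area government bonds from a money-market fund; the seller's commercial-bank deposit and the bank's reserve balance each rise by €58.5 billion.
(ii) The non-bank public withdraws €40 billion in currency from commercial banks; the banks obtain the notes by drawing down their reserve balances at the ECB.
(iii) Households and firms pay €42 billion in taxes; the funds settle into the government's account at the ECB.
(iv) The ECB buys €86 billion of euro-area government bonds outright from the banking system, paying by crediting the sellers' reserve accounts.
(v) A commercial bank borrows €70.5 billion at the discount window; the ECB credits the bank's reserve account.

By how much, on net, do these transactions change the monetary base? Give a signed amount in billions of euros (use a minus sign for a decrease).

Asset purchase (from non-banks) €58.5 billion: ECB balance sheet expands → +€58.5B.
Currency withdrawal €40 billion: just a shift between currency and reserves — both are base money → 0.
Government account inflow €42 billion: reserves shift to a non-base liability → −€42B.
OMO purchase (from banks) €86 billion: ECB balance sheet expands → +€86B.
Discount-window loan €70.5 billion: ECB balance sheet expands → +€70.5B.
Net: 58.5 + 0 − 42 + 86 + 70.5 = +€173 billion.

+€173 billion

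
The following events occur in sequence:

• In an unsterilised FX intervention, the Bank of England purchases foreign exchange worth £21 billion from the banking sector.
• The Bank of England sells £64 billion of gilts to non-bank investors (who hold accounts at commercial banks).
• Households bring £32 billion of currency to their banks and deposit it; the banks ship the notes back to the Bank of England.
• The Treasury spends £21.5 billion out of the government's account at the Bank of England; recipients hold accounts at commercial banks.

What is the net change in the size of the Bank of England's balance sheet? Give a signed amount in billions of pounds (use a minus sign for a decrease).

FX purchase £21 billion: a Bank of England asset is acquired → +£21B.
Asset sale (to non-banks) £64 billion: a Bank of England asset is shed → −£64B.
Currency deposit £32 billion: only the composition of liabilities changes → 0.
Government spending £21.5 billion: only the composition of liabilities changes → 0.
Net: 21 − 64 + 0 + 0 = -£43 billion.

-£43 billion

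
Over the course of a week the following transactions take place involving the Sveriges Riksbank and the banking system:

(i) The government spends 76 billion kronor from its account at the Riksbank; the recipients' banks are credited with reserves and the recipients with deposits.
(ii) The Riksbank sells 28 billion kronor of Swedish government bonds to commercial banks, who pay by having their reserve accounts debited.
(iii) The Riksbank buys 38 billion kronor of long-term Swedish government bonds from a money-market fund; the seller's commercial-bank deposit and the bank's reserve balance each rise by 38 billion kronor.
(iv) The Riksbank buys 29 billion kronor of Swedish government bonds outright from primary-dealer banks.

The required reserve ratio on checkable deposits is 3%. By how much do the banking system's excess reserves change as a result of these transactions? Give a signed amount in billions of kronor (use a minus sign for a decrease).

+111.58 billion

Government spending 76 billion kronor: reserves +76B, deposits +76B.
OMO sale (to banks) 28 billion kronor: reserves −28B, deposits 0.
Asset purchase (from non-banks) 38 billion kronor: reserves +38B, deposits +38B.
OMO purchase (from banks) 29 billion kronor: reserves +29B, deposits 0.
Totals: Δreserves = +115B, Δdeposits = +114B.
Δrequired reserves = 3% × +114B = +3.42B.
Δexcess reserves = Δreserves − Δrequired = +115B − (+3.42B) = +111.58 billion.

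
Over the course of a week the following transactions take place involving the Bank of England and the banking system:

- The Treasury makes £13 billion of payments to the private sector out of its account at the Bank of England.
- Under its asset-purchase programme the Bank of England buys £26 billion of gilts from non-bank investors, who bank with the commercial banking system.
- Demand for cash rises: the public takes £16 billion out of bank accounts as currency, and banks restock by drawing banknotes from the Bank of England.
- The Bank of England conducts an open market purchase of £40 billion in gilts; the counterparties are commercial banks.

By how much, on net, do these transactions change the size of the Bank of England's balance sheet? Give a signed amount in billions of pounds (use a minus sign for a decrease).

Government spending £13 billion: only the composition of liabilities changes → 0.
Asset purchase (from non-banks) £26 billion: a Bank of England asset is acquired → +£26B.
Currency withdrawal £16 billion: only the composition of liabilities changes → 0.
OMO purchase (from banks) £40 billion: a Bank of England asset is acquired → +£40B.
Net: 0 + 26 + 0 + 40 = +£66 billion.

+£66 billion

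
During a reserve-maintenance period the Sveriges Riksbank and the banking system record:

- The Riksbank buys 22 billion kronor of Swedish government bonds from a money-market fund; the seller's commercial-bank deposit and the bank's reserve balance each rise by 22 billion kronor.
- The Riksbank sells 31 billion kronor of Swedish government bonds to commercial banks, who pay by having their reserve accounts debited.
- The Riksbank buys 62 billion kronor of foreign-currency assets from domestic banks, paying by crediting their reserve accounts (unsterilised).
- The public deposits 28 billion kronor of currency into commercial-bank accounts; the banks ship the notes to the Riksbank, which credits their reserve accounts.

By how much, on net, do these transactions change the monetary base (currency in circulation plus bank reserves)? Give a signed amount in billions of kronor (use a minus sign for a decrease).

+53 billion

Riksbank balance sheet:
  Assets:      Securities −9B, Foreign assets +62B
  Liabilities: Bank reserves +81B, Currency in circulation −28B
Monetary base = currency + reserves: −28B + (+81B) = +53 billion.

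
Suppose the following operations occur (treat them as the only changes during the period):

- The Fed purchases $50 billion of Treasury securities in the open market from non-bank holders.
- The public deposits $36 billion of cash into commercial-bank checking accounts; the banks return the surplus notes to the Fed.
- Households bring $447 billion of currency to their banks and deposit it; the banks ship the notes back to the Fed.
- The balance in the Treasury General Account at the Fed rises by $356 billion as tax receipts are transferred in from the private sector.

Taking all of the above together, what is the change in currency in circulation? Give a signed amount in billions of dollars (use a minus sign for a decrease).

Fed balance sheet:
  Assets:      Securities +$50B
  Liabilities: Bank reserves +$177B, Currency in circulation −$483B, Government deposits +$356B
Commercial banking system:
  Assets:      Reserves at CB +$177B
  Liabilities: Checkable deposits +$177B
So the change in currency in circulation is -$483 billion.

-$483 billion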